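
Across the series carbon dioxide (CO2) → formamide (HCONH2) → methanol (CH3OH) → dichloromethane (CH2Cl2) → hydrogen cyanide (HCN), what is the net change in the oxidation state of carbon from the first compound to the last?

-2

Carbon oxidation states along the series — carbon dioxide: +4, formamide: +2, methanol: -2, dichloromethane: 0, hydrogen cyanide: +2.
Net change = +2 − (+4) = -2.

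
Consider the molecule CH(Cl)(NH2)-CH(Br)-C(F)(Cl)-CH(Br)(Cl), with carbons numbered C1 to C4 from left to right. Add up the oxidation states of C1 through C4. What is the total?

Tallying each carbon's bonds:
C1: 1C, 1H, 1N, 1Cl → 0 − 1 + 1 + 1 = +1
C2: 2C, 1H, 1Br → 0 − 1 + 1 = 0
C3: 2C, 1F, 1Cl → 0 + 1 + 1 = +2
C4: 1C, 1H, 1Cl, 1Br → 0 − 1 + 1 + 1 = +1
Sum = +1 + 0 + 2 + 1 = +4.

+4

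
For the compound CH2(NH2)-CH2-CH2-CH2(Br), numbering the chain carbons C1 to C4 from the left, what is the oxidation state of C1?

C1 has one bond to C (0), one bond to H (-1), one bond to H (-1), one bond to N (+1).
Oxidation state = 0 − 1 − 1 + 1 = -1.

-1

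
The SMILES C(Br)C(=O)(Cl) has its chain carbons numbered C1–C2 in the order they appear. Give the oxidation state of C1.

C1 has one bond to C (0), one bond to H (-1), one bond to H (-1), one bond to Br (+1).
Oxidation state = 0 − 1 − 1 + 1 = -1.

-1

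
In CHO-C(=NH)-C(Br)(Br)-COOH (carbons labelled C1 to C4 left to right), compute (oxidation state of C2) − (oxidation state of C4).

-1

C2: 2C, 2N → 0 + 2 = +2
C4: 1C, 3O → 0 + 3 = +3
Difference: +2 − (+3) = -1.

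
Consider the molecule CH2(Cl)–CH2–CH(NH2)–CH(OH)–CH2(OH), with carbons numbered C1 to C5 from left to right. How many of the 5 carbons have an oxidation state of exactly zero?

2

Tallying each carbon's bonds:
C1: 1C, 2H, 1Cl → 0 − 2 + 1 = -1
C2: 2C, 2H → 0 − 2 = -2
C3: 2C, 1H, 1N → 0 − 1 + 1 = 0
C4: 2C, 1H, 1O → 0 − 1 + 1 = 0
C5: 1C, 2H, 1O → 0 − 2 + 1 = -1
2 carbons (C3, C4) meet the condition.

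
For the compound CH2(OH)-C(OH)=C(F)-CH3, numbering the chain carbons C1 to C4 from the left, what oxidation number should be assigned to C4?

Bonds to more-electronegative neighbours contribute +1 each, bonds to H or metals contribute −1 each, and C–C bonds contribute 0.
C4 has one bond to C (0), one bond to H (-1), one bond to H (-1), one bond to H (-1).
Oxidation state = 0 − 1 − 1 − 1 = -3.

-3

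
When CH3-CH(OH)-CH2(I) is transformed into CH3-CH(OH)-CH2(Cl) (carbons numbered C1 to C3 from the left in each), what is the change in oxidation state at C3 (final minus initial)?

0

Before: C3 has 1 bond to C, 2 bonds to H, 1 bond to I → oxidation state -1.
After: C3 has 1 bond to C, 2 bonds to H, 1 bond to Cl → oxidation state -1.
Δ = -1 − (-1) = 0, so no net redox change at C3.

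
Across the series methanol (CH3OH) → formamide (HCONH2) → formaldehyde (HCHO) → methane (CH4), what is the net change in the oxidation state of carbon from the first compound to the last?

Carbon oxidation states along the series — methanol: -2, formamide: +2, formaldehyde: 0, methane: -4.
Net change = -4 − (-2) = -2.

-2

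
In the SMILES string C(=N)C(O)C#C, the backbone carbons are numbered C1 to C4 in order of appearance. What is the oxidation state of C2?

C2 has one bond to C (0), one bond to C (0), one bond to O (+1), one bond to H (-1).
Oxidation state = 0 + 0 + 1 − 1 = 0.

0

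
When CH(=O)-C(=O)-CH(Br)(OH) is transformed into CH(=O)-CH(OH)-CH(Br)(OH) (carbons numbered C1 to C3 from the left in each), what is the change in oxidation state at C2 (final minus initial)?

Before: C2 has 2 bonds to C, 2 bonds to O → oxidation state +2.
After: C2 has 2 bonds to C, 1 bond to H, 1 bond to O → oxidation state 0.
Δ = 0 − (+2) = -2, so this is a reduction at C2.

-2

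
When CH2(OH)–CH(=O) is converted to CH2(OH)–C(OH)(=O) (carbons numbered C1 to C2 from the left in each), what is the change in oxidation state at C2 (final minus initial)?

+2

Before: C2 has 1 bond to C, 1 bond to H, 2 bonds to O → oxidation state +1.
After: C2 has 1 bond to C, 3 bonds to O → oxidation state +3.
Δ = +3 − (+1) = +2, so this is an oxidation at C2.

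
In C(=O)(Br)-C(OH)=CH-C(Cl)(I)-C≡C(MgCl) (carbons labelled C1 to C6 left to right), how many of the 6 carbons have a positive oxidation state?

3

Bonds to more-electronegative neighbours contribute +1 each, bonds to H or metals contribute −1 each, and C–C bonds contribute 0. Tallying each carbon:
C1: 1C, 2O, 1Br → 0 + 2 + 1 = +3
C2: 3C, 1O → 0 + 1 = +1
C3: 3C, 1H → 0 − 1 = -1
C4: 2C, 1Cl, 1I → 0 + 1 + 1 = +2
C5: 4C → 0 = 0
C6: 3C, 1Mg → 0 − 1 = -1
3 carbons (C1, C2, C4) meet the condition.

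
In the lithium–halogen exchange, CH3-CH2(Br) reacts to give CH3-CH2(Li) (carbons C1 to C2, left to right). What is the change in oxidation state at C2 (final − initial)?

-2

Before: C2 has 1 bond to C, 2 bonds to H, 1 bond to Br → oxidation state -1.
After: C2 has 1 bond to C, 2 bonds to H, 1 bond to Li → oxidation state -3.
Δ = -3 − (-1) = -2, so this is a reduction at C2.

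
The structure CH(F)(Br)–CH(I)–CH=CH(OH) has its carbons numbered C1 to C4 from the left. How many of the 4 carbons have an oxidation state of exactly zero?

2

Assign +1 per bond to O/N/halogen, −1 per bond to H or an electropositive element, and 0 per bond to carbon. Tallying each carbon:
C1: 1C, 1H, 1F, 1Br → 0 − 1 + 1 + 1 = +1
C2: 2C, 1H, 1I → 0 − 1 + 1 = 0
C3: 3C, 1H → 0 − 1 = -1
C4: 2C, 1H, 1O → 0 − 1 + 1 = 0
2 carbons (C2, C4) meet the condition.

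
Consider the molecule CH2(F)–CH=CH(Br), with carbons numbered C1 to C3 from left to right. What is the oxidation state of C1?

C1 has one bond to C (0), one bond to H (-1), one bond to F (+1), one bond to H (-1).
Oxidation state = 0 − 1 + 1 − 1 = -1.

-1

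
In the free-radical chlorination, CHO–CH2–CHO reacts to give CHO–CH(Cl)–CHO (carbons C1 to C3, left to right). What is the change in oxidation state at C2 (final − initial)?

Before: C2 has 2 bonds to C, 2 bonds to H → oxidation state -2.
After: C2 has 2 bonds to C, 1 bond to H, 1 bond to Cl → oxidation state 0.
Δ = 0 − (-2) = +2, so this is an oxidation at C2.

+2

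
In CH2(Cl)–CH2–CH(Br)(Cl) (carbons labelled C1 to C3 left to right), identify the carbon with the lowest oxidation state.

Tallying each carbon's bonds:
C1: 1C, 2H, 1Cl → 0 − 2 + 1 = -1
C2: 2C, 2H → 0 − 2 = -2
C3: 1C, 1H, 1Cl, 1Br → 0 − 1 + 1 + 1 = +1
The most reduced carbon is C2 at -2.

C2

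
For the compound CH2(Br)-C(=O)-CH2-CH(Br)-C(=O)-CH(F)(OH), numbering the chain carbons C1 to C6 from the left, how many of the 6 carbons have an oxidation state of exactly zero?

Each bond to a more electronegative atom (O, N, halogen) counts +1, each bond to a less electronegative atom (H, metal, B, Si) counts −1, and each C–C bond counts 0. Tallying each carbon:
C1: 1C, 2H, 1Br → 0 − 2 + 1 = -1
C2: 2C, 2O → 0 + 2 = +2
C3: 2C, 2H → 0 − 2 = -2
C4: 2C, 1H, 1Br → 0 − 1 + 1 = 0
C5: 2C, 2O → 0 + 2 = +2
C6: 1C, 1H, 1O, 1F → 0 − 1 + 1 + 1 = +1
1 carbon (C4) meets the condition.

1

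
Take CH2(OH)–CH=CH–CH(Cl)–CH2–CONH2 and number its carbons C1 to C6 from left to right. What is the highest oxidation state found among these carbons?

+3

Tallying each carbon's bonds:
C1: 1C, 2H, 1O → 0 − 2 + 1 = -1
C2: 3C, 1H → 0 − 1 = -1
C3: 3C, 1H → 0 − 1 = -1
C4: 2C, 1H, 1Cl → 0 − 1 + 1 = 0
C5: 2C, 2H → 0 − 2 = -2
C6: 1C, 2O, 1N → 0 + 2 + 1 = +3
The highest value is +3.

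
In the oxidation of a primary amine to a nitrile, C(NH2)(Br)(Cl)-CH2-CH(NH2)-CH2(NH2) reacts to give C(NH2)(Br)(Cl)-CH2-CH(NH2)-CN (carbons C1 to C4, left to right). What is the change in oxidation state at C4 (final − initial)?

+4

Before: C4 has 1 bond to C, 2 bonds to H, 1 bond to N → oxidation state -1.
After: C4 has 1 bond to C, 3 bonds to N → oxidation state +3.
Δ = +3 − (-1) = +4, so this is an oxidation at C4.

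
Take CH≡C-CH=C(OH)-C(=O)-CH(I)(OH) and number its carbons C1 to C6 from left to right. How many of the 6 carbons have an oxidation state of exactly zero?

Tallying each carbon's bonds:
C1: 3C, 1H → 0 − 1 = -1
C2: 4C → 0 = 0
C3: 3C, 1H → 0 − 1 = -1
C4: 3C, 1O → 0 + 1 = +1
C5: 2C, 2O → 0 + 2 = +2
C6: 1C, 1H, 1O, 1I → 0 − 1 + 1 + 1 = +1
1 carbon (C2) meets the condition.

1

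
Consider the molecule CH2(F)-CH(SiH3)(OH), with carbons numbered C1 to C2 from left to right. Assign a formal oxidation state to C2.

Count +1 for every bond to an atom more electronegative than carbon and −1 for every bond to one less electronegative; C–C bonds are 0.
C2 has one bond to C (0), one bond to Si (-1), one bond to H (-1), one bond to O (+1).
Oxidation state = 0 − 1 − 1 + 1 = -1.

-1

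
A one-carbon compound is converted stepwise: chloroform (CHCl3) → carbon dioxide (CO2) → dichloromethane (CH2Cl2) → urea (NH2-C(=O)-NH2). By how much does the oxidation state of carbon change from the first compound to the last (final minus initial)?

Carbon oxidation states along the series — chloroform: +2, carbon dioxide: +4, dichloromethane: 0, urea: +4.
Net change = +4 − (+2) = +2.

+2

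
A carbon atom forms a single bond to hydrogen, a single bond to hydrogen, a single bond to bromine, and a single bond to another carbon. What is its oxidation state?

Each bond to a more electronegative atom (O, N, halogen) counts +1, each bond to a less electronegative atom (H, metal, B, Si) counts −1, and each C–C bond counts 0.
The carbon has one bond to C (0), one bond to H (-1), one bond to Br (+1), one bond to H (-1).
Oxidation state = 0 − 1 + 1 − 1 = -1.

-1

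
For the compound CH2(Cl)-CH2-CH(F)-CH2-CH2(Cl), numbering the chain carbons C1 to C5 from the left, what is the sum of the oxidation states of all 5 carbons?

Tallying each carbon's bonds:
C1: 1C, 2H, 1Cl → 0 − 2 + 1 = -1
C2: 2C, 2H → 0 − 2 = -2
C3: 2C, 1H, 1F → 0 − 1 + 1 = 0
C4: 2C, 2H → 0 − 2 = -2
C5: 1C, 2H, 1Cl → 0 − 2 + 1 = -1
Sum = -1 − 2 + 0 − 2 − 1 = -6.

-6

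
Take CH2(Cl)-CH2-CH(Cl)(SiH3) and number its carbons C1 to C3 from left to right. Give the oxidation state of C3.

C3 has one bond to C (0), one bond to H (-1), one bond to Cl (+1), one bond to Si (-1).
Oxidation state = 0 − 1 + 1 − 1 = -1.

-1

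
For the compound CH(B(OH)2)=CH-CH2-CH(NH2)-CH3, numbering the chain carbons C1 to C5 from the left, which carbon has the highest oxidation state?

C4

Bonds to more-electronegative neighbours contribute +1 each, bonds to H or metals contribute −1 each, and C–C bonds contribute 0. Tallying each carbon:
C1: 2C, 1H, 1B → 0 − 1 − 1 = -2
C2: 3C, 1H → 0 − 1 = -1
C3: 2C, 2H → 0 − 2 = -2
C4: 2C, 1H, 1N → 0 − 1 + 1 = 0
C5: 1C, 3H → 0 − 3 = -3
The most oxidised carbon is C4 at 0.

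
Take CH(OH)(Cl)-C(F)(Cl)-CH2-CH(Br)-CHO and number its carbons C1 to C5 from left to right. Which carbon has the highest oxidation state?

C2

Tallying each carbon's bonds:
C1: 1C, 1H, 1O, 1Cl → 0 − 1 + 1 + 1 = +1
C2: 2C, 1F, 1Cl → 0 + 1 + 1 = +2
C3: 2C, 2H → 0 − 2 = -2
C4: 2C, 1H, 1Br → 0 − 1 + 1 = 0
C5: 1C, 1H, 2O → 0 − 1 + 2 = +1
The most oxidised carbon is C2 at +2.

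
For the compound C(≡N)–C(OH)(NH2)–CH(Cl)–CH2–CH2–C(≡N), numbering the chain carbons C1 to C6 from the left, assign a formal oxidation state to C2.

+2

Count +1 for every bond to an atom more electronegative than carbon and −1 for every bond to one less electronegative; C–C bonds are 0.
C2 has one bond to C (0), one bond to C (0), one bond to O (+1), one bond to N (+1).
Oxidation state = 0 + 0 + 1 + 1 = +2.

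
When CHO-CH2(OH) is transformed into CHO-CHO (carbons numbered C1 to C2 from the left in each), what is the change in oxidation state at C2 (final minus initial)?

Before: C2 has 1 bond to C, 2 bonds to H, 1 bond to O → oxidation state -1.
After: C2 has 1 bond to C, 1 bond to H, 2 bonds to O → oxidation state +1.
Δ = +1 − (-1) = +2, so this is an oxidation at C2.

+2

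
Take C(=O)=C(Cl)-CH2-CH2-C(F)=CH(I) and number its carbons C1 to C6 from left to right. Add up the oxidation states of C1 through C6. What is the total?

0

Tallying each carbon's bonds:
C1: 2C, 2O → 0 + 2 = +2
C2: 3C, 1Cl → 0 + 1 = +1
C3: 2C, 2H → 0 − 2 = -2
C4: 2C, 2H → 0 − 2 = -2
C5: 3C, 1F → 0 + 1 = +1
C6: 2C, 1H, 1I → 0 − 1 + 1 = 0
Sum = +2 + 1 − 2 − 2 + 1 + 0 = 0.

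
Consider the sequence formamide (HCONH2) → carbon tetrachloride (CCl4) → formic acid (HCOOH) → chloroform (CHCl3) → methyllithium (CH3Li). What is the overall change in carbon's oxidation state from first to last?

Carbon oxidation states along the series — formamide: +2, carbon tetrachloride: +4, formic acid: +2, chloroform: +2, methyllithium: -4.
Net change = -4 − (+2) = -6.

-6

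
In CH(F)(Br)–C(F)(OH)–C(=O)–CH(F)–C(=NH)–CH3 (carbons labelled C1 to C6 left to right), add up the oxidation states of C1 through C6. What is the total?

Tallying each carbon's bonds:
C1: 1C, 1H, 1F, 1Br → 0 − 1 + 1 + 1 = +1
C2: 2C, 1O, 1F → 0 + 1 + 1 = +2
C3: 2C, 2O → 0 + 2 = +2
C4: 2C, 1H, 1F → 0 − 1 + 1 = 0
C5: 2C, 2N → 0 + 2 = +2
C6: 1C, 3H → 0 − 3 = -3
Sum = +1 + 2 + 2 + 0 + 2 − 3 = +4.

+4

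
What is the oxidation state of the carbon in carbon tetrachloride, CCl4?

The carbon has one bond to Cl (+1), one bond to Cl (+1), one bond to Cl (+1), one bond to Cl (+1).
Oxidation state = +1 + 1 + 1 + 1 = +4.

+4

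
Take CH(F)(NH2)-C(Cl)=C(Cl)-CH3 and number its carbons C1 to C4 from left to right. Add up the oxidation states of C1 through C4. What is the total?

0

Assign +1 per bond to O/N/halogen, −1 per bond to H or an electropositive element, and 0 per bond to carbon. Tallying each carbon:
C1: 1C, 1H, 1N, 1F → 0 − 1 + 1 + 1 = +1
C2: 3C, 1Cl → 0 + 1 = +1
C3: 3C, 1Cl → 0 + 1 = +1
C4: 1C, 3H → 0 − 3 = -3
Sum = +1 + 1 + 1 − 3 = 0.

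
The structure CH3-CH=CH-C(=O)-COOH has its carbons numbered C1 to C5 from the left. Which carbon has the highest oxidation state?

Assign +1 per bond to O/N/halogen, −1 per bond to H or an electropositive element, and 0 per bond to carbon. Tallying each carbon:
C1: 1C, 3H → 0 − 3 = -3
C2: 3C, 1H → 0 − 1 = -1
C3: 3C, 1H → 0 − 1 = -1
C4: 2C, 2O → 0 + 2 = +2
C5: 1C, 3O → 0 + 3 = +3
The most oxidised carbon is C5 at +3.

C5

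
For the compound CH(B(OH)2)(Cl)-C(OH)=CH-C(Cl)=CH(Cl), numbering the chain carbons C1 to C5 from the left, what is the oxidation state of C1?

-1

Bonds to more-electronegative neighbours contribute +1 each, bonds to H or metals contribute −1 each, and C–C bonds contribute 0.
C1 has one bond to C (0), one bond to H (-1), one bond to B (-1), one bond to Cl (+1).
Oxidation state = 0 − 1 − 1 + 1 = -1.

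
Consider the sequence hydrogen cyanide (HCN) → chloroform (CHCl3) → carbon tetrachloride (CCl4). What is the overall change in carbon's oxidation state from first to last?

Carbon oxidation states along the series — hydrogen cyanide: +2, chloroform: +2, carbon tetrachloride: +4.
Net change = +4 − (+2) = +2.

+2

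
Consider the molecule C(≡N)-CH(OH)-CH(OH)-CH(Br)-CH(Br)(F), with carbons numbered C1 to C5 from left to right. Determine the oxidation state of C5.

+1

C5 has one bond to C (0), one bond to H (-1), one bond to Br (+1), one bond to F (+1).
Oxidation state = 0 − 1 + 1 + 1 = +1.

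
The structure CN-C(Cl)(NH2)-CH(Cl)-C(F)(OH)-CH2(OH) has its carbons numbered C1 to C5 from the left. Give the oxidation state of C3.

C3 has one bond to C (0), one bond to C (0), one bond to H (-1), one bond to Cl (+1).
Oxidation state = 0 + 0 − 1 + 1 = 0.

0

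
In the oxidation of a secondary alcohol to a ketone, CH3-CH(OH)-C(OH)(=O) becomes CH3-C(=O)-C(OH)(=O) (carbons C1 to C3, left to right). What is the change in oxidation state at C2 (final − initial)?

+2

Before: C2 has 2 bonds to C, 1 bond to H, 1 bond to O → oxidation state 0.
After: C2 has 2 bonds to C, 2 bonds to O → oxidation state +2.
Δ = +2 − (0) = +2, so this is an oxidation at C2.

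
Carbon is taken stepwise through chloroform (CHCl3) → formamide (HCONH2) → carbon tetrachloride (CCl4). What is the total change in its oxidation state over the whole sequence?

Carbon oxidation states along the series — chloroform: +2, formamide: +2, carbon tetrachloride: +4.
Net change = +4 − (+2) = +2.

+2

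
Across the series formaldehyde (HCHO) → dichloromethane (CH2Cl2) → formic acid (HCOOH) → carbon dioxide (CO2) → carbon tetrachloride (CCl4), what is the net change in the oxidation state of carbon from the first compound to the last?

+4

Carbon oxidation states along the series — formaldehyde: 0, dichloromethane: 0, formic acid: +2, carbon dioxide: +4, carbon tetrachloride: +4.
Net change = +4 − (0) = +4.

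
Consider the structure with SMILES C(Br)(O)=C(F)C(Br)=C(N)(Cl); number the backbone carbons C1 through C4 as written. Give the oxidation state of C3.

C3 has one bond to C (0), a double bond to C (2×0 = 0), one bond to Br (+1).
Oxidation state = 0 + 0 + 1 = +1.

+1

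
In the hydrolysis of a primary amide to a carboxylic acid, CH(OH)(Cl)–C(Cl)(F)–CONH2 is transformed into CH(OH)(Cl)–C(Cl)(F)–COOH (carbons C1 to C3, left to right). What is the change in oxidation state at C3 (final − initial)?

Before: C3 has 1 bond to C, 2 bonds to O, 1 bond to N → oxidation state +3.
After: C3 has 1 bond to C, 3 bonds to O → oxidation state +3.
Δ = +3 − (+3) = 0, so no net redox change at C3.

0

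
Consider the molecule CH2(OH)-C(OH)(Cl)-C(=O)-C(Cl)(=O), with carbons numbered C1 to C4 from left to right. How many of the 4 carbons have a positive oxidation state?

3

Assign +1 per bond to O/N/halogen, −1 per bond to H or an electropositive element, and 0 per bond to carbon. Tallying each carbon:
C1: 1C, 2H, 1O → 0 − 2 + 1 = -1
C2: 2C, 1O, 1Cl → 0 + 1 + 1 = +2
C3: 2C, 2O → 0 + 2 = +2
C4: 1C, 2O, 1Cl → 0 + 2 + 1 = +3
3 carbons (C2, C3, C4) meet the condition.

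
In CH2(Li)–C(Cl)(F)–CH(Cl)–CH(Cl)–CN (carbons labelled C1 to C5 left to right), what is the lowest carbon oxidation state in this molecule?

Bonds to more-electronegative neighbours contribute +1 each, bonds to H or metals contribute −1 each, and C–C bonds contribute 0. Tallying each carbon:
C1: 1C, 2H, 1Li → 0 − 2 − 1 = -3
C2: 2C, 1F, 1Cl → 0 + 1 + 1 = +2
C3: 2C, 1H, 1Cl → 0 − 1 + 1 = 0
C4: 2C, 1H, 1Cl → 0 − 1 + 1 = 0
C5: 1C, 3N → 0 + 3 = +3
The lowest value is -3.

-3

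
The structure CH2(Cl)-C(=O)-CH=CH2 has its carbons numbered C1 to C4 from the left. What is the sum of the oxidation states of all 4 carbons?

Tallying each carbon's bonds:
C1: 1C, 2H, 1Cl → 0 − 2 + 1 = -1
C2: 2C, 2O → 0 + 2 = +2
C3: 3C, 1H → 0 − 1 = -1
C4: 2C, 2H → 0 − 2 = -2
Sum = -1 + 2 − 1 − 2 = -2.

-2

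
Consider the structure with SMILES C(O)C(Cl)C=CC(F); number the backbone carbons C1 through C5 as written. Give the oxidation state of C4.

Bonds to more-electronegative neighbours contribute +1 each, bonds to H or metals contribute −1 each, and C–C bonds contribute 0.
C4 has a double bond to C (2×0 = 0), one bond to C (0), one bond to H (-1).
Oxidation state = 0 + 0 − 1 = -1.

-1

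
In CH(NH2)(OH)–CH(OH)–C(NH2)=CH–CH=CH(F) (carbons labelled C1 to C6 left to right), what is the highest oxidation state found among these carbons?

+1

Count +1 for every bond to an atom more electronegative than carbon and −1 for every bond to one less electronegative; C–C bonds are 0. Tallying each carbon:
C1: 1C, 1H, 1O, 1N → 0 − 1 + 1 + 1 = +1
C2: 2C, 1H, 1O → 0 − 1 + 1 = 0
C3: 3C, 1N → 0 + 1 = +1
C4: 3C, 1H → 0 − 1 = -1
C5: 3C, 1H → 0 − 1 = -1
C6: 2C, 1H, 1F → 0 − 1 + 1 = 0
The highest value is +1.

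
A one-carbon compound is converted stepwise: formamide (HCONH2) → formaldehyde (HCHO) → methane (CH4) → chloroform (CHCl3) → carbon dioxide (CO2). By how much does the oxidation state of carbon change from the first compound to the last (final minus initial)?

+2

Carbon oxidation states along the series — formamide: +2, formaldehyde: 0, methane: -4, chloroform: +2, carbon dioxide: +4.
Net change = +4 − (+2) = +2.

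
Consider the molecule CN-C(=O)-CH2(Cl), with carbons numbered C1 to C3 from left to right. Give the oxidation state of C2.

+2

Assign +1 per bond to O/N/halogen, −1 per bond to H or an electropositive element, and 0 per bond to carbon.
C2 has one bond to C (0), one bond to C (0), a double bond to O (2×+1 = +2).
Oxidation state = 0 + 0 + 2 = +2.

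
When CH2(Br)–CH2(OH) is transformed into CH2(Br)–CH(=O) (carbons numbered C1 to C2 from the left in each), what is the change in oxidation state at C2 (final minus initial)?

+2

Before: C2 has 1 bond to C, 2 bonds to H, 1 bond to O → oxidation state -1.
After: C2 has 1 bond to C, 1 bond to H, 2 bonds to O → oxidation state +1.
Δ = +1 − (-1) = +2, so this is an oxidation at C2.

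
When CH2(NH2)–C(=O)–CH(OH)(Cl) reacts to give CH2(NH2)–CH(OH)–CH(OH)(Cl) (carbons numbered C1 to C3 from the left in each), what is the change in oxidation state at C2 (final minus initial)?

Before: C2 has 2 bonds to C, 2 bonds to O → oxidation state +2.
After: C2 has 2 bonds to C, 1 bond to H, 1 bond to O → oxidation state 0.
Δ = 0 − (+2) = -2, so this is a reduction at C2.

-2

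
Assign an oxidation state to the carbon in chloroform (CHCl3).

Assign +1 per bond to O/N/halogen, −1 per bond to H or an electropositive element, and 0 per bond to carbon.
The carbon has one bond to H (-1), one bond to Cl (+1), one bond to Cl (+1), one bond to Cl (+1).
Oxidation state = -1 + 1 + 1 + 1 = +2.

+2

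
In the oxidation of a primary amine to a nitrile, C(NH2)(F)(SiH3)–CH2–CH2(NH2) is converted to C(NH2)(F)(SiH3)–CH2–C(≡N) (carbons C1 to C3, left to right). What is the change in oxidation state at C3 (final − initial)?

+4

Before: C3 has 1 bond to C, 2 bonds to H, 1 bond to N → oxidation state -1.
After: C3 has 1 bond to C, 3 bonds to N → oxidation state +3.
Δ = +3 − (-1) = +4, so this is an oxidation at C3.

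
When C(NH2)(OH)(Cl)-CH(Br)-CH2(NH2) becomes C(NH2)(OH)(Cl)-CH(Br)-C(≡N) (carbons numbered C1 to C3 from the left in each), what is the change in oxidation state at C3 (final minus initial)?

Before: C3 has 1 bond to C, 2 bonds to H, 1 bond to N → oxidation state -1.
After: C3 has 1 bond to C, 3 bonds to N → oxidation state +3.
Δ = +3 − (-1) = +4, so this is an oxidation at C3.

+4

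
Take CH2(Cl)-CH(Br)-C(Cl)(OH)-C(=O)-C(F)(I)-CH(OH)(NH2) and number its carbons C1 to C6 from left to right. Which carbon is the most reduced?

C1

Count +1 for every bond to an atom more electronegative than carbon and −1 for every bond to one less electronegative; C–C bonds are 0. Tallying each carbon:
C1: 1C, 2H, 1Cl → 0 − 2 + 1 = -1
C2: 2C, 1H, 1Br → 0 − 1 + 1 = 0
C3: 2C, 1O, 1Cl → 0 + 1 + 1 = +2
C4: 2C, 2O → 0 + 2 = +2
C5: 2C, 1F, 1I → 0 + 1 + 1 = +2
C6: 1C, 1H, 1O, 1N → 0 − 1 + 1 + 1 = +1
The most reduced carbon is C1 at -1.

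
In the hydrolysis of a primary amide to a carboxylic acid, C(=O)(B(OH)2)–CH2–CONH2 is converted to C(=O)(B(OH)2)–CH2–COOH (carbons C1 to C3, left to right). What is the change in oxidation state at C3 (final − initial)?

0

Before: C3 has 1 bond to C, 2 bonds to O, 1 bond to N → oxidation state +3.
After: C3 has 1 bond to C, 3 bonds to O → oxidation state +3.
Δ = +3 − (+3) = 0, so no net redox change at C3.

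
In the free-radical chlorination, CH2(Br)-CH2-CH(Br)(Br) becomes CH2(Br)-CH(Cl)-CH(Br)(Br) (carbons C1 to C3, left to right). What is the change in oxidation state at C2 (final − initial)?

Before: C2 has 2 bonds to C, 2 bonds to H → oxidation state -2.
After: C2 has 2 bonds to C, 1 bond to H, 1 bond to Cl → oxidation state 0.
Δ = 0 − (-2) = +2, so this is an oxidation at C2.

+2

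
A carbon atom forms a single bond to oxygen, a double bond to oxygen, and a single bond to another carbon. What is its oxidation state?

+3

The carbon has one bond to C (0), a double bond to O (2×+1 = +2), one bond to O (+1).
Oxidation state = 0 + 2 + 1 = +3.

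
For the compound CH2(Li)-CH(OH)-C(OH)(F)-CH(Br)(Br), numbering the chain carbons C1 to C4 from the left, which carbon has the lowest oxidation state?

C1

Tallying each carbon's bonds:
C1: 1C, 2H, 1Li → 0 − 2 − 1 = -3
C2: 2C, 1H, 1O → 0 − 1 + 1 = 0
C3: 2C, 1O, 1F → 0 + 1 + 1 = +2
C4: 1C, 1H, 2Br → 0 − 1 + 2 = +1
The most reduced carbon is C1 at -3.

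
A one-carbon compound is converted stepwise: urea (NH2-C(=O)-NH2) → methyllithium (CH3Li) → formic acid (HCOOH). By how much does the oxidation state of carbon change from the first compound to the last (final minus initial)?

-2

Carbon oxidation states along the series — urea: +4, methyllithium: -4, formic acid: +2.
Net change = +2 − (+4) = -2.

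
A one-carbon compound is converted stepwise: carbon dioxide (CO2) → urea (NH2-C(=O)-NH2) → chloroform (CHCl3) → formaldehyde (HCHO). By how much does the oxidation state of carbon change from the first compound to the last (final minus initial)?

Carbon oxidation states along the series — carbon dioxide: +4, urea: +4, chloroform: +2, formaldehyde: 0.
Net change = 0 − (+4) = -4.

-4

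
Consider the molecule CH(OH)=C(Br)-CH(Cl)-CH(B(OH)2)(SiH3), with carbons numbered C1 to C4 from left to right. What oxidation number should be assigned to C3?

C3 has one bond to C (0), one bond to C (0), one bond to Cl (+1), one bond to H (-1).
Oxidation state = 0 + 0 + 1 − 1 = 0.

0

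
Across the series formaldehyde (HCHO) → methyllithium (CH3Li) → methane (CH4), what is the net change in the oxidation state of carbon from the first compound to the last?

-4

Carbon oxidation states along the series — formaldehyde: 0, methyllithium: -4, methane: -4.
Net change = -4 − (0) = -4.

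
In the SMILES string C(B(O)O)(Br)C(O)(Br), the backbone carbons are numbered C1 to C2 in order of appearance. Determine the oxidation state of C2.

Each bond to a more electronegative atom (O, N, halogen) counts +1, each bond to a less electronegative atom (H, metal, B, Si) counts −1, and each C–C bond counts 0.
C2 has one bond to C (0), one bond to H (-1), one bond to O (+1), one bond to Br (+1).
Oxidation state = 0 − 1 + 1 + 1 = +1.

+1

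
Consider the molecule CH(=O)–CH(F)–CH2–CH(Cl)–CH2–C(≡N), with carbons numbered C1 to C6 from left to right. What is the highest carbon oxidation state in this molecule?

+3

Count +1 for every bond to an atom more electronegative than carbon and −1 for every bond to one less electronegative; C–C bonds are 0. Tallying each carbon:
C1: 1C, 1H, 2O → 0 − 1 + 2 = +1
C2: 2C, 1H, 1F → 0 − 1 + 1 = 0
C3: 2C, 2H → 0 − 2 = -2
C4: 2C, 1H, 1Cl → 0 − 1 + 1 = 0
C5: 2C, 2H → 0 − 2 = -2
C6: 1C, 3N → 0 + 3 = +3
The highest value is +3.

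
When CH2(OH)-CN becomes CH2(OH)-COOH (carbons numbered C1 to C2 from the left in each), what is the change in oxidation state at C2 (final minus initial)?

0

Before: C2 has 1 bond to C, 3 bonds to N → oxidation state +3.
After: C2 has 1 bond to C, 3 bonds to O → oxidation state +3.
Δ = +3 − (+3) = 0, so no net redox change at C2.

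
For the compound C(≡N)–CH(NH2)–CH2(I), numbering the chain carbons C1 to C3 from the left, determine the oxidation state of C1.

Assign +1 per bond to O/N/halogen, −1 per bond to H or an electropositive element, and 0 per bond to carbon.
C1 has one bond to C (0), a triple bond to N (3×+1 = +3).
Oxidation state = 0 + 3 = +3.

+3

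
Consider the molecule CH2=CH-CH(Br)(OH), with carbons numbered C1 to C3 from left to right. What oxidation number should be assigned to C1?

-2

C1 has a double bond to C (2×0 = 0), one bond to H (-1), one bond to H (-1).
Oxidation state = 0 − 1 − 1 = -2.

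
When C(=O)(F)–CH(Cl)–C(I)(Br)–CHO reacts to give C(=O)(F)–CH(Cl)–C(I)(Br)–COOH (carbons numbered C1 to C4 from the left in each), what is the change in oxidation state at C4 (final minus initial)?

Before: C4 has 1 bond to C, 1 bond to H, 2 bonds to O → oxidation state +1.
After: C4 has 1 bond to C, 3 bonds to O → oxidation state +3.
Δ = +3 − (+1) = +2, so this is an oxidation at C4.

+2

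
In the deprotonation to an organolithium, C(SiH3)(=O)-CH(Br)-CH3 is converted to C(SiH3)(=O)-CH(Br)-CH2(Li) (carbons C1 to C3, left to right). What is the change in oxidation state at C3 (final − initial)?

0

Before: C3 has 1 bond to C, 3 bonds to H → oxidation state -3.
After: C3 has 1 bond to C, 2 bonds to H, 1 bond to Li → oxidation state -3.
Δ = -3 − (-3) = 0, so no net redox change at C3.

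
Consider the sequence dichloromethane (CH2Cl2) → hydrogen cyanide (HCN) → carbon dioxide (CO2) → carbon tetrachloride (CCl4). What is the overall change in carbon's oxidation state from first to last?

Carbon oxidation states along the series — dichloromethane: 0, hydrogen cyanide: +2, carbon dioxide: +4, carbon tetrachloride: +4.
Net change = +4 − (0) = +4.

+4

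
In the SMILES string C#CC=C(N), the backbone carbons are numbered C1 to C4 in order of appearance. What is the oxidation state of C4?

0

C4 has a double bond to C (2×0 = 0), one bond to N (+1), one bond to H (-1).
Oxidation state = 0 + 1 − 1 = 0.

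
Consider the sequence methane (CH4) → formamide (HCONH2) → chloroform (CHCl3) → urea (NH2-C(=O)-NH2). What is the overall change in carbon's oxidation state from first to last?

+8

Carbon oxidation states along the series — methane: -4, formamide: +2, chloroform: +2, urea: +4.
Net change = +4 − (-4) = +8.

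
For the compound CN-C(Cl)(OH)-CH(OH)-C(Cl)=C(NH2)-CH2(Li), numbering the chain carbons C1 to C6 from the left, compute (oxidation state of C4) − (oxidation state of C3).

C4: 3C, 1Cl → 0 + 1 = +1
C3: 2C, 1H, 1O → 0 − 1 + 1 = 0
Difference: +1 − (0) = +1.

+1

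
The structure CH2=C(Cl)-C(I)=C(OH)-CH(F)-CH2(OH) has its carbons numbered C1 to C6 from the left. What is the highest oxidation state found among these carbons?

Count +1 for every bond to an atom more electronegative than carbon and −1 for every bond to one less electronegative; C–C bonds are 0. Tallying each carbon:
C1: 2C, 2H → 0 − 2 = -2
C2: 3C, 1Cl → 0 + 1 = +1
C3: 3C, 1I → 0 + 1 = +1
C4: 3C, 1O → 0 + 1 = +1
C5: 2C, 1H, 1F → 0 − 1 + 1 = 0
C6: 1C, 2H, 1O → 0 − 2 + 1 = -1
The highest value is +1.

+1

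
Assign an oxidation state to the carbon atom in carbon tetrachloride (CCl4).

The carbon has one bond to Cl (+1), one bond to Cl (+1), one bond to Cl (+1), one bond to Cl (+1).
Oxidation state = +1 + 1 + 1 + 1 = +4.

+4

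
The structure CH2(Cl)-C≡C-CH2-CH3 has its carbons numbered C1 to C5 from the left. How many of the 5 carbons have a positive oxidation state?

0

Tallying each carbon's bonds:
C1: 1C, 2H, 1Cl → 0 − 2 + 1 = -1
C2: 4C → 0 = 0
C3: 4C → 0 = 0
C4: 2C, 2H → 0 − 2 = -2
C5: 1C, 3H → 0 − 3 = -3
0 carbons meet the condition.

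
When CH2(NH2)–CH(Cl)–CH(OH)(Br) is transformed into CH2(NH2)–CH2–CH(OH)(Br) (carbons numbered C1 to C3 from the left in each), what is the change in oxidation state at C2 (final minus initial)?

Before: C2 has 2 bonds to C, 1 bond to H, 1 bond to Cl → oxidation state 0.
After: C2 has 2 bonds to C, 2 bonds to H → oxidation state -2.
Δ = -2 − (0) = -2, so this is a reduction at C2.

-2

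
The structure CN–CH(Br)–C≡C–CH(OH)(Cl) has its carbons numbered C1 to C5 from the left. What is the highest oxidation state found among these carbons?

+3

Tallying each carbon's bonds:
C1: 1C, 3N → 0 + 3 = +3
C2: 2C, 1H, 1Br → 0 − 1 + 1 = 0
C3: 4C → 0 = 0
C4: 4C → 0 = 0
C5: 1C, 1H, 1O, 1Cl → 0 − 1 + 1 + 1 = +1
The highest value is +3.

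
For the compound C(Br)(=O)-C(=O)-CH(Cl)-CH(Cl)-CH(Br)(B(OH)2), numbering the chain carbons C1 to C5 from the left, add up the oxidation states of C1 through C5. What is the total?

Tallying each carbon's bonds:
C1: 1C, 2O, 1Br → 0 + 2 + 1 = +3
C2: 2C, 2O → 0 + 2 = +2
C3: 2C, 1H, 1Cl → 0 − 1 + 1 = 0
C4: 2C, 1H, 1Cl → 0 − 1 + 1 = 0
C5: 1C, 1H, 1Br, 1B → 0 − 1 + 1 − 1 = -1
Sum = +3 + 2 + 0 + 0 − 1 = +4.

+4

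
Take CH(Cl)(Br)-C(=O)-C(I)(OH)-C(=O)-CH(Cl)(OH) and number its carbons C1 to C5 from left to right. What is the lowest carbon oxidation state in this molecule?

+1

Tallying each carbon's bonds:
C1: 1C, 1H, 1Cl, 1Br → 0 − 1 + 1 + 1 = +1
C2: 2C, 2O → 0 + 2 = +2
C3: 2C, 1O, 1I → 0 + 1 + 1 = +2
C4: 2C, 2O → 0 + 2 = +2
C5: 1C, 1H, 1O, 1Cl → 0 − 1 + 1 + 1 = +1
The lowest value is +1.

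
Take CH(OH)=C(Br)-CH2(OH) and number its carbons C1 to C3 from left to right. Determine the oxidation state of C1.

0

Bonds to more-electronegative neighbours contribute +1 each, bonds to H or metals contribute −1 each, and C–C bonds contribute 0.
C1 has a double bond to C (2×0 = 0), one bond to O (+1), one bond to H (-1).
Oxidation state = 0 + 1 − 1 = 0.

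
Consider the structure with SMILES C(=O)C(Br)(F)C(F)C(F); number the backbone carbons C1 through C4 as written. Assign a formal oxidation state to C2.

C2 has one bond to C (0), one bond to C (0), one bond to Br (+1), one bond to F (+1).
Oxidation state = 0 + 0 + 1 + 1 = +2.

+2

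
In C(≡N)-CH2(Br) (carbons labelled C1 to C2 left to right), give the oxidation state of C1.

C1 has one bond to C (0), a triple bond to N (3×+1 = +3).
Oxidation state = 0 + 3 = +3.

+3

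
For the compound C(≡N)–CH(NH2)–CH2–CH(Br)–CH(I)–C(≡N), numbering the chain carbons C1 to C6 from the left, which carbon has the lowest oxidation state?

C3

Tallying each carbon's bonds:
C1: 1C, 3N → 0 + 3 = +3
C2: 2C, 1H, 1N → 0 − 1 + 1 = 0
C3: 2C, 2H → 0 − 2 = -2
C4: 2C, 1H, 1Br → 0 − 1 + 1 = 0
C5: 2C, 1H, 1I → 0 − 1 + 1 = 0
C6: 1C, 3N → 0 + 3 = +3
The most reduced carbon is C3 at -2.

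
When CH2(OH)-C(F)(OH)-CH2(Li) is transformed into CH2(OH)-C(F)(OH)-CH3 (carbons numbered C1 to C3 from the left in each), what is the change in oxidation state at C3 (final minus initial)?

Before: C3 has 1 bond to C, 2 bonds to H, 1 bond to Li → oxidation state -3.
After: C3 has 1 bond to C, 3 bonds to H → oxidation state -3.
Δ = -3 − (-3) = 0, so no net redox change at C3.

0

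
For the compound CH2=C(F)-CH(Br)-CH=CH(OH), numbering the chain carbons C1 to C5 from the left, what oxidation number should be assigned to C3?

0

C3 has one bond to C (0), one bond to C (0), one bond to H (-1), one bond to Br (+1).
Oxidation state = 0 + 0 − 1 + 1 = 0.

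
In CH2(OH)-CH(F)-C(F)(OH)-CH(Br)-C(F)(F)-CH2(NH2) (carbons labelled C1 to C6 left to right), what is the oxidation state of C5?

C5 has one bond to C (0), one bond to C (0), one bond to F (+1), one bond to F (+1).
Oxidation state = 0 + 0 + 1 + 1 = +2.

+2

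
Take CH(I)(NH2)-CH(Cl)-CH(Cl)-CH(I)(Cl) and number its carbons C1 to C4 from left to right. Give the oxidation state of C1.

+1

Count +1 for every bond to an atom more electronegative than carbon and −1 for every bond to one less electronegative; C–C bonds are 0.
C1 has one bond to C (0), one bond to I (+1), one bond to N (+1), one bond to H (-1).
Oxidation state = 0 + 1 + 1 − 1 = +1.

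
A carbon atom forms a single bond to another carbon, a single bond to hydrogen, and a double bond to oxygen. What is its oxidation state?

The carbon has one bond to C (0), one bond to H (-1), a double bond to O (2×+1 = +2).
Oxidation state = 0 − 1 + 2 = +1.

+1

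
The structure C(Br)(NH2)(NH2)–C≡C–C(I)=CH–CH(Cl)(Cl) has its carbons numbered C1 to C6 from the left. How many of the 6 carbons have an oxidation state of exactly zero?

Tallying each carbon's bonds:
C1: 1C, 2N, 1Br → 0 + 2 + 1 = +3
C2: 4C → 0 = 0
C3: 4C → 0 = 0
C4: 3C, 1I → 0 + 1 = +1
C5: 3C, 1H → 0 − 1 = -1
C6: 1C, 1H, 2Cl → 0 − 1 + 2 = +1
2 carbons (C2, C3) meet the condition.

2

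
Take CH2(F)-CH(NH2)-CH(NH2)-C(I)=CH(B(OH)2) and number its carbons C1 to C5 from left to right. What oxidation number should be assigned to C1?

-1

Bonds to more-electronegative neighbours contribute +1 each, bonds to H or metals contribute −1 each, and C–C bonds contribute 0.
C1 has one bond to C (0), one bond to H (-1), one bond to H (-1), one bond to F (+1).
Oxidation state = 0 − 1 − 1 + 1 = -1.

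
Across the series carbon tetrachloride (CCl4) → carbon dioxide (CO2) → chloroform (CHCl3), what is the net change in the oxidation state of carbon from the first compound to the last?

Carbon oxidation states along the series — carbon tetrachloride: +4, carbon dioxide: +4, chloroform: +2.
Net change = +2 − (+4) = -2.

-2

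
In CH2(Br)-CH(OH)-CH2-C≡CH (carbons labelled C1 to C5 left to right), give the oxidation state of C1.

C1 has one bond to C (0), one bond to H (-1), one bond to Br (+1), one bond to H (-1).
Oxidation state = 0 − 1 + 1 − 1 = -1.

-1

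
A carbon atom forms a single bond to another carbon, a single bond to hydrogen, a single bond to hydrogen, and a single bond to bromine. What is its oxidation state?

-1

Count +1 for every bond to an atom more electronegative than carbon and −1 for every bond to one less electronegative; C–C bonds are 0.
The carbon has one bond to C (0), one bond to Br (+1), one bond to H (-1), one bond to H (-1).
Oxidation state = 0 + 1 − 1 − 1 = -1.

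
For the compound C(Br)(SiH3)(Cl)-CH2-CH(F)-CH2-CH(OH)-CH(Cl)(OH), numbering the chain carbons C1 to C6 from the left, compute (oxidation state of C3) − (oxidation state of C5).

0

C3: 2C, 1H, 1F → 0 − 1 + 1 = 0
C5: 2C, 1H, 1O → 0 − 1 + 1 = 0
Difference: 0 − (0) = 0.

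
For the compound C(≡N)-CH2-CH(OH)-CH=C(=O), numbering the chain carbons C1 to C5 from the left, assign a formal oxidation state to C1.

+3

C1 has one bond to C (0), a triple bond to N (3×+1 = +3).
Oxidation state = 0 + 3 = +3.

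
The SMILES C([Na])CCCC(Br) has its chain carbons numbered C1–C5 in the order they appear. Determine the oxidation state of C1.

C1 has one bond to C (0), one bond to H (-1), one bond to Na (-1), one bond to H (-1).
Oxidation state = 0 − 1 − 1 − 1 = -3.

-3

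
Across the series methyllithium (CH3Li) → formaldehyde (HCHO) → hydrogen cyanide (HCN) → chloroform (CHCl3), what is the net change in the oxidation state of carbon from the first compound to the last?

Carbon oxidation states along the series — methyllithium: -4, formaldehyde: 0, hydrogen cyanide: +2, chloroform: +2.
Net change = +2 − (-4) = +6.

+6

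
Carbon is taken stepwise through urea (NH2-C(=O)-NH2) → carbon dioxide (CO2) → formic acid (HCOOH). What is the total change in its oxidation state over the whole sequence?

-2

Carbon oxidation states along the series — urea: +4, carbon dioxide: +4, formic acid: +2.
Net change = +2 − (+4) = -2.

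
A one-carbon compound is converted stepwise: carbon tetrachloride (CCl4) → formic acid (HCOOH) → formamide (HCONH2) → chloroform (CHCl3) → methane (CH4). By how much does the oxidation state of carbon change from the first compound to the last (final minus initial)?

Carbon oxidation states along the series — carbon tetrachloride: +4, formic acid: +2, formamide: +2, chloroform: +2, methane: -4.
Net change = -4 − (+4) = -8.

-8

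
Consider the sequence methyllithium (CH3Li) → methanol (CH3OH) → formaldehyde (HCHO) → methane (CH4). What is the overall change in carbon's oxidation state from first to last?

Carbon oxidation states along the series — methyllithium: -4, methanol: -2, formaldehyde: 0, methane: -4.
Net change = -4 − (-4) = 0.

0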